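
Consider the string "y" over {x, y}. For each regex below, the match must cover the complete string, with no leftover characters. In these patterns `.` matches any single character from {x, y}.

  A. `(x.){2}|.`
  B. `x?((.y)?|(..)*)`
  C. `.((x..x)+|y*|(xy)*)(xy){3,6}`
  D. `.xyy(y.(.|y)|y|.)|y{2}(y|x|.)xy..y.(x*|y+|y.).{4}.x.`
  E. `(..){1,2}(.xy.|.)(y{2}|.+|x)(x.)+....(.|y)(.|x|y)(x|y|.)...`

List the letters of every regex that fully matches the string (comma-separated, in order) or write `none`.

A

A → match
B → no match
C → no match — must end with "xy"
D → no match
E → no match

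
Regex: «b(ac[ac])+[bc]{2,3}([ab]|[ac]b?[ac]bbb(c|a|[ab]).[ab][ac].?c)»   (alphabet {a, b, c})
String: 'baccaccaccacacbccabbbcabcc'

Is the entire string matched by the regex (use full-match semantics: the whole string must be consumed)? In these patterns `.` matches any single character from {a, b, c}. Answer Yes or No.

Yes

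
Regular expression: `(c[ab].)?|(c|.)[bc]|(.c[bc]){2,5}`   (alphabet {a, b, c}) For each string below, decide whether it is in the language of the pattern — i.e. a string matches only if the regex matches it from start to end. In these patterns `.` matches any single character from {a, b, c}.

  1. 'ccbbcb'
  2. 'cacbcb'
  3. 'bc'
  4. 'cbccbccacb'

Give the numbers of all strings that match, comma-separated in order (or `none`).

1, 3

1 → match
2 → no match
3 → match
4 → no match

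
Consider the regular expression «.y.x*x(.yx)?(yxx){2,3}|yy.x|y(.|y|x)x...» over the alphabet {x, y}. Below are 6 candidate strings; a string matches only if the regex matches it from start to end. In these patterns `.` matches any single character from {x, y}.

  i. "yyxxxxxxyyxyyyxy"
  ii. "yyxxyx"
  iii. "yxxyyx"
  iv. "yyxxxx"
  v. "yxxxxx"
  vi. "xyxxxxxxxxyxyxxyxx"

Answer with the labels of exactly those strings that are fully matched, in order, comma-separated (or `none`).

ii, iii, iv, v, vi

i → no match
ii. "yyxxyx" → match
iii. "yxxyyx" → match
iv. "yyxxxx" → match
v. "yxxxxx" → match
vi → match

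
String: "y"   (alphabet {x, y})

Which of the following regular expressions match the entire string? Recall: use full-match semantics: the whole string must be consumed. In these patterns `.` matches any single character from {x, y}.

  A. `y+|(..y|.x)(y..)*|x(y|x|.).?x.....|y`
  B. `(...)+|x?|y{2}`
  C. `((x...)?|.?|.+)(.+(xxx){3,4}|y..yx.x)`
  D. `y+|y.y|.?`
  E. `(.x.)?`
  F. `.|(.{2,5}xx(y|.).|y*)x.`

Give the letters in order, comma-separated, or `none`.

A, D, F

A → match
B → no match
C → no match
D → match
E → no match
F → match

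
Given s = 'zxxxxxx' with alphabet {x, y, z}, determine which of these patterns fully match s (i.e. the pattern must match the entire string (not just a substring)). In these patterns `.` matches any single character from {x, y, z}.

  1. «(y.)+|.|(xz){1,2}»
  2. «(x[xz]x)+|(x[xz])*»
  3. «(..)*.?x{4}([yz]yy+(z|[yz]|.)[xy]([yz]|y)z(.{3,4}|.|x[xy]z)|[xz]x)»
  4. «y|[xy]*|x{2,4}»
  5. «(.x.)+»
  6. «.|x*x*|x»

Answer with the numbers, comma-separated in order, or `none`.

1 → no match
2 → no match
3 → match
4 → no match
5 → no match
6 → no match

3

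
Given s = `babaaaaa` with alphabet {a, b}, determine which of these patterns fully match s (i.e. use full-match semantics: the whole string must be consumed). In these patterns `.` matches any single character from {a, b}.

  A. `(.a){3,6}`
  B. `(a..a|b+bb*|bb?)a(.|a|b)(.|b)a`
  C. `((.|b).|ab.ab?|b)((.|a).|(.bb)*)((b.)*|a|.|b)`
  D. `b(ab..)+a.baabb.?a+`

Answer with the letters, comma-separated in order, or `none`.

A

A → match
B → no match
C → no match
D → no match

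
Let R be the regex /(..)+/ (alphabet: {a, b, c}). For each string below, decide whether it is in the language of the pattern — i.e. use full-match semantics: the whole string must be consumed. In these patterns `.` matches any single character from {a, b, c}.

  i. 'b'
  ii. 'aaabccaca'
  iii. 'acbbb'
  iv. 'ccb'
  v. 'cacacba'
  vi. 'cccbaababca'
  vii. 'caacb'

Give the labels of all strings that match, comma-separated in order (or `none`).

i → no match
ii → no match
iii → no match
iv → no match
v → no match
vi → no match
vii → no match

none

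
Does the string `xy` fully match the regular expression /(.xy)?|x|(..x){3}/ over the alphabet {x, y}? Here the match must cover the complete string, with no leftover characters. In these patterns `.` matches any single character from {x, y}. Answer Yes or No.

No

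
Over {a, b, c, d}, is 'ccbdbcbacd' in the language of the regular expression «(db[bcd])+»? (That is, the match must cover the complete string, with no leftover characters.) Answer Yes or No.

Every match must start with 'db', but 'ccbdbcbacd' does not.

No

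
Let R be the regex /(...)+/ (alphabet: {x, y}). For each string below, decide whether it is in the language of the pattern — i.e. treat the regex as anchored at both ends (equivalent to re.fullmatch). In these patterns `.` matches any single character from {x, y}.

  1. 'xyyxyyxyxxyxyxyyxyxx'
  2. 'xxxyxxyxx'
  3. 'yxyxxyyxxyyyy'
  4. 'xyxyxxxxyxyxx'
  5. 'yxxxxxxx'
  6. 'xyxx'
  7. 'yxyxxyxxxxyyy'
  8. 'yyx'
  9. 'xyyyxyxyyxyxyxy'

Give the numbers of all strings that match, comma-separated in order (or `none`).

1 → no match
2 → match
3 → no match
4 → no match
5 → no match
6 → no match
7 → no match
8 → match
9 → match

2, 8, 9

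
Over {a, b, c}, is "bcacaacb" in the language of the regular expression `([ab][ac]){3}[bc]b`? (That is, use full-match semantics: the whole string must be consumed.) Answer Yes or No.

Yes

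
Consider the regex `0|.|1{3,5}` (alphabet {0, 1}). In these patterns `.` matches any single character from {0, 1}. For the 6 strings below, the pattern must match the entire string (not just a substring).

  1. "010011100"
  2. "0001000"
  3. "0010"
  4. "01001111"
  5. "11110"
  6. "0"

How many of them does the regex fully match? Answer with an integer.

1

1 → no match
2 → no match
3 → no match
4 → no match
5 → no match
6 → match
Total matched: 1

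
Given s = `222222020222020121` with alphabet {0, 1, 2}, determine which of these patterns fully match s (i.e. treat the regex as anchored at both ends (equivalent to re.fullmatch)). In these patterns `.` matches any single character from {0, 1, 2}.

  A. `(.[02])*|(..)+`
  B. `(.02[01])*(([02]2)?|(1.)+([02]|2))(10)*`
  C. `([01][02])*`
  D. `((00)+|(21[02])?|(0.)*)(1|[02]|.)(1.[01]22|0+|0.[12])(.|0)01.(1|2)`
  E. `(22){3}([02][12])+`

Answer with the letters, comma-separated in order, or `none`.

A → match
B → no match
C → no match
D → no match
E → match

A, E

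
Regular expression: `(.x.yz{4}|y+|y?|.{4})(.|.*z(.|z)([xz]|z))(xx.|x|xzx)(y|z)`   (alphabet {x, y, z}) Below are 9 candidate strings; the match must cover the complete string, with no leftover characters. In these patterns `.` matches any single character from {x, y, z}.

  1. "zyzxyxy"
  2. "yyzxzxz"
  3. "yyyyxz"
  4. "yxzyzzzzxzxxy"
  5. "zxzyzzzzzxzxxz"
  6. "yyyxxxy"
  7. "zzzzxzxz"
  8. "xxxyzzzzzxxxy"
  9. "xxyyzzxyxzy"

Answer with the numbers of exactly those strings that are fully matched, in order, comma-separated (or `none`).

1 → match
2 → match
3 → match
4 → no match
5 → no match
6 → match
7 → match
8 → match
9 → no match

1, 2, 3, 6, 7, 8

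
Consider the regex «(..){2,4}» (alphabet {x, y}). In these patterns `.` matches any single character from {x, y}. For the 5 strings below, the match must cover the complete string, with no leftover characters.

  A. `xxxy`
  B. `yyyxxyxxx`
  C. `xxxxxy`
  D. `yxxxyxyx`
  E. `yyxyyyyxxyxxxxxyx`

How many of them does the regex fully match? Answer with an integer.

A → match
B → no match
C → match
D → match
E → no match
Total matched: 3

3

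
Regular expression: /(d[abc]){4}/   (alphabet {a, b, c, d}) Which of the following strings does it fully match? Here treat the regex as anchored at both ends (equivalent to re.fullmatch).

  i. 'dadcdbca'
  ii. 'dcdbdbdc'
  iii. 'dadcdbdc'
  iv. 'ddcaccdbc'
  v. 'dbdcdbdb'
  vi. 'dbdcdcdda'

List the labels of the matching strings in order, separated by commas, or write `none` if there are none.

ii, iii, v

i → no match
ii → match
iii → match
iv → no match
v → match
vi → no match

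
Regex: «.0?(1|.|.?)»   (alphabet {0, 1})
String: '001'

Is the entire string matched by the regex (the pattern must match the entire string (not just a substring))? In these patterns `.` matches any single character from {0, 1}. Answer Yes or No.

Yes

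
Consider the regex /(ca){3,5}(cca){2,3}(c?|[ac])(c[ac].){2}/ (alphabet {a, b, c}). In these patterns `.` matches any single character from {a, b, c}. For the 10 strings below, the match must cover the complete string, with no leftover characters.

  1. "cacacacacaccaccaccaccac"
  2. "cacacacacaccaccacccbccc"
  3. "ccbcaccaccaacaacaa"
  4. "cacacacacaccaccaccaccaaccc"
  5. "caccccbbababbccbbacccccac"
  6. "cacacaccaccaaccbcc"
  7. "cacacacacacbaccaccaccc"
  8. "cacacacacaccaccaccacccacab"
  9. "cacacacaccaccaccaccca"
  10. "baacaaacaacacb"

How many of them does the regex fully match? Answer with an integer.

5

1 → match
2 → match
3 → no match — must start with "ca"
4 → match
5 → no match
6 → no match
7 → no match
8 → match
9 → match
10 → no match — must start with "ca"
Total matched: 5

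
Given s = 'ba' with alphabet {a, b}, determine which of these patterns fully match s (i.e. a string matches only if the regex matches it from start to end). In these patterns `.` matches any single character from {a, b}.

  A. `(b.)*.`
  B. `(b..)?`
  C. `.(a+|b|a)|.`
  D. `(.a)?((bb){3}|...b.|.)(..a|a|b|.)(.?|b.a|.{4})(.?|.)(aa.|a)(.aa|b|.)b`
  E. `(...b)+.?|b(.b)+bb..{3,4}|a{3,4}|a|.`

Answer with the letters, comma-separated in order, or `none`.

A → no match
B → no match
C → match
D → no match — must end with 'b'
E → no match

C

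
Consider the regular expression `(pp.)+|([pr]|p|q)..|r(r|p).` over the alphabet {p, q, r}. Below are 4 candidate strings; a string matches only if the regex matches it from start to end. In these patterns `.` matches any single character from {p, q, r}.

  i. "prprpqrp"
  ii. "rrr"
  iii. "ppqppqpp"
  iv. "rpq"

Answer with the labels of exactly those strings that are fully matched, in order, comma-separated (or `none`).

i → no match
ii → match
iii → no match
iv → match

ii, iv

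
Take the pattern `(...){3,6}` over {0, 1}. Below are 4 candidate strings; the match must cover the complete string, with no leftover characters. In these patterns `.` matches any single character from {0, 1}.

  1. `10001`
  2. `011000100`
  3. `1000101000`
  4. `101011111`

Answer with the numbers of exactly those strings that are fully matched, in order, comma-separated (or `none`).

1. `10001` → no match
2. `011000100` → match
3. `1000101000` → no match
4. `101011111` → match

2, 4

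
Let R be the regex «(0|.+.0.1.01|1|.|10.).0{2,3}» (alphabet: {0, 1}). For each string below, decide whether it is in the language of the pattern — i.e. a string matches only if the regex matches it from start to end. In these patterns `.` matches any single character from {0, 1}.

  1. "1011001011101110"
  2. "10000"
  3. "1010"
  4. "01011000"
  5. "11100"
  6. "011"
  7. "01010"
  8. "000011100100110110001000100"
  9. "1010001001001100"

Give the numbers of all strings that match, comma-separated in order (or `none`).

2, 9

1 → no match
2 → match
3 → no match
4 → no match
5 → no match
6 → no match — must end with "0"
7 → no match
8 → no match
9 → match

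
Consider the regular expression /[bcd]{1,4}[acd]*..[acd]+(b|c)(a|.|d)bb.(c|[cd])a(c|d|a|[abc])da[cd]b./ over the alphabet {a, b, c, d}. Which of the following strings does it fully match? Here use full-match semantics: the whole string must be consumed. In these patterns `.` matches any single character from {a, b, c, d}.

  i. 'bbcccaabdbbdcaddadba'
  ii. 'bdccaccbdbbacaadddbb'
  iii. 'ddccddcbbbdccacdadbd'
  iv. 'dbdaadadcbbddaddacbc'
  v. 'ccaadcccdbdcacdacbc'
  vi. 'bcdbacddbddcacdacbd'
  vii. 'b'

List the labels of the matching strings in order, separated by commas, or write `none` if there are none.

i

i → match
ii → no match
iii → no match
iv → no match
v → no match
vi → no match
vii → no match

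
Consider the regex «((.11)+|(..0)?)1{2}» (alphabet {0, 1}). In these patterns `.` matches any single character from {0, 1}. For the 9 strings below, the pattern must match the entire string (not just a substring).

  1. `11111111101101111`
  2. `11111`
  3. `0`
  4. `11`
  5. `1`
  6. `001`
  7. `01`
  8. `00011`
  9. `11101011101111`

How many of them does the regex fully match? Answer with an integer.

1 → match
2 → match
3 → no match — must end with `1`
4 → match
5 → no match
6 → no match
7 → no match
8 → match
9 → no match
Total matched: 4

4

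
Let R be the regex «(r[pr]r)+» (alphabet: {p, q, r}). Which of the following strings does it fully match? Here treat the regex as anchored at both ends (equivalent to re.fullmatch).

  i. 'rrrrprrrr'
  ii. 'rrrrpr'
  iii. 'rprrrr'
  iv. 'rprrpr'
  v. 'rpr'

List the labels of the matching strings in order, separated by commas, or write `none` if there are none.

i, ii, iii, iv, v

i → match
ii → match
iii → match
iv → match
v → match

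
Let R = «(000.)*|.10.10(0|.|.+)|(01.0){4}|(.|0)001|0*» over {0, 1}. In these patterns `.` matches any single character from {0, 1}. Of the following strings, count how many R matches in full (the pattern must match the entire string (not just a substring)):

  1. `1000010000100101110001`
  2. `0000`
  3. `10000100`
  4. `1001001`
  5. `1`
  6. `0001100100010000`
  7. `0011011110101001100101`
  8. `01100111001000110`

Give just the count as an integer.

1

1 → no match
2 → match
3 → no match
4 → no match
5 → no match
6 → no match
7 → no match
8 → no match
Total matched: 1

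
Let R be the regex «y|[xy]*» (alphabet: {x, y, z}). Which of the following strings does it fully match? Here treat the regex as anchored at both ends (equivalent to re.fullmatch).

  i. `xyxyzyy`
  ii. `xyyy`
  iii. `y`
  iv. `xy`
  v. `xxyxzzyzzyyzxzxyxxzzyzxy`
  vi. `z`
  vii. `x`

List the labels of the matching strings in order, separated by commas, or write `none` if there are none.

i → no match
ii → match
iii → match
iv → match
v → no match
vi → no match
vii → match

ii, iii, iv, vii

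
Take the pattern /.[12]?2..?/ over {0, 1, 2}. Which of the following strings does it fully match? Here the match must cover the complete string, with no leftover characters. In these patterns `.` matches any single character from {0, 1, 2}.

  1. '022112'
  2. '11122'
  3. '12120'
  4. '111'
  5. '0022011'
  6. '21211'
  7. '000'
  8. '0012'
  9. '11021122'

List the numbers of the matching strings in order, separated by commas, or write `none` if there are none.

6

1 → no match
2 → no match
3 → no match
4 → no match
5 → no match
6 → match
7 → no match
8 → no match
9 → no match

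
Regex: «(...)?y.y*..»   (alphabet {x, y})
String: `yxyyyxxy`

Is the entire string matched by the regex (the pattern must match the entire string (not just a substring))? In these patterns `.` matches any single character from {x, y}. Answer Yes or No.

No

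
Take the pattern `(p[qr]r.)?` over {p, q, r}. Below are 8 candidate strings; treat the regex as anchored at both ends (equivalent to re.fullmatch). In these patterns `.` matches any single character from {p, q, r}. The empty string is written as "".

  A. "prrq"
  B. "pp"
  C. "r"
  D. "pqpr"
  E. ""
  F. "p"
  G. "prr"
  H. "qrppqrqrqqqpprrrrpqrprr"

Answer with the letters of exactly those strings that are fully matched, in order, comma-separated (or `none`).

A, E

A → match
B → no match
C → no match
D → no match
E → match
F → no match
G → no match
H → no match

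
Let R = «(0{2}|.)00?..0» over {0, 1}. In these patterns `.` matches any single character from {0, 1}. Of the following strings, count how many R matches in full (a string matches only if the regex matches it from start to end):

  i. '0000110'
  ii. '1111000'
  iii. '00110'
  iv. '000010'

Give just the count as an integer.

i → match
ii → no match
iii → match
iv → match
Total matched: 3

3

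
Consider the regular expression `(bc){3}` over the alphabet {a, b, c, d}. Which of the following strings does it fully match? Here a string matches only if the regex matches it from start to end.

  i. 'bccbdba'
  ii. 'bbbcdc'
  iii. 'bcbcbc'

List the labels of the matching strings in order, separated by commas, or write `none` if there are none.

iii

i → no match — must end with 'bc'
ii → no match — must start with 'bc'
iii → match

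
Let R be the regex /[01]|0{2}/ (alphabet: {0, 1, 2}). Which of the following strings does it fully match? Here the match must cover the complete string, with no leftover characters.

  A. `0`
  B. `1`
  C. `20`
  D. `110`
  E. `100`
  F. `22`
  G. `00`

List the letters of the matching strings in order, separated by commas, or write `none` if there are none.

A → match
B → match
C → no match
D → no match
E → no match
F → no match
G → match

A, B, G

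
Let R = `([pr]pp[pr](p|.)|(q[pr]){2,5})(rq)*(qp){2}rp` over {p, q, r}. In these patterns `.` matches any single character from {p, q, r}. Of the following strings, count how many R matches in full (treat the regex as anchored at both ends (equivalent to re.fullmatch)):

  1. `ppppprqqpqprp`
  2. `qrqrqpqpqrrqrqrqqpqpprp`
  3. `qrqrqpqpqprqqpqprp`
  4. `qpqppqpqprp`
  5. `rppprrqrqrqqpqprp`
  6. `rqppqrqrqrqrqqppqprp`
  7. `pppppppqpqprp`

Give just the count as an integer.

3

1 → match
2 → no match — must end with `qprp`
3 → match
4. `qpqppqpqprp` → no match
5 → match
6 → no match
7 → no match
Total matched: 3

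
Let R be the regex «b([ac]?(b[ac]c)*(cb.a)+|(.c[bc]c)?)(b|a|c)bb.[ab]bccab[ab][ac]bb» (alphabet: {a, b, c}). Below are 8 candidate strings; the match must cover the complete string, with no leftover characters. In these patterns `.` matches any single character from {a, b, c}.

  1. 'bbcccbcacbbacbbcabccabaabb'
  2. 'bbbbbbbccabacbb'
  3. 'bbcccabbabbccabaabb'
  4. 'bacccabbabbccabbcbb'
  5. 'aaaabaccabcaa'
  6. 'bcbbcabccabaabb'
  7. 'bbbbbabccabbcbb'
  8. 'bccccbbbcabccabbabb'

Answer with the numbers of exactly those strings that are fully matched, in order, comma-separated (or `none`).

1 → match
2 → match
3 → match
4 → match
5 → no match — must start with 'b'
6 → match
7 → match
8 → match

1, 2, 3, 4, 6, 7, 8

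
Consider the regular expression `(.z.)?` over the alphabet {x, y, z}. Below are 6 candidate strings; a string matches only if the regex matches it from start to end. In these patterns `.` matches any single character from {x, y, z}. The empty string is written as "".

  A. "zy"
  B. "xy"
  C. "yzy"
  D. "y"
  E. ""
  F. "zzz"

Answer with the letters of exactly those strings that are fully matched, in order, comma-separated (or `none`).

A. "zy" → no match
B. "xy" → no match
C. "yzy" → match
D. "y" → no match
E. "" → match
F. "zzz" → match

C, E, F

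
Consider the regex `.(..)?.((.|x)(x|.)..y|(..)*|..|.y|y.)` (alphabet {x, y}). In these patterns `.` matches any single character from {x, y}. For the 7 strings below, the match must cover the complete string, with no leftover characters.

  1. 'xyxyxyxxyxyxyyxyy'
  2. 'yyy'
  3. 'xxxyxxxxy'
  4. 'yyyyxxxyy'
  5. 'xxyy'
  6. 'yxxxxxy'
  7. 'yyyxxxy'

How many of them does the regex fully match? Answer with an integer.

1 → no match
2 → no match
3 → match
4 → match
5 → match
6 → match
7 → match
Total matched: 5

5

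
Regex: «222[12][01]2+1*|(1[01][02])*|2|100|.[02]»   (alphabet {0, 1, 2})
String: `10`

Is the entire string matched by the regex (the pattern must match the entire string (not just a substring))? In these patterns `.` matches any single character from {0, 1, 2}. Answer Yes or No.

Yes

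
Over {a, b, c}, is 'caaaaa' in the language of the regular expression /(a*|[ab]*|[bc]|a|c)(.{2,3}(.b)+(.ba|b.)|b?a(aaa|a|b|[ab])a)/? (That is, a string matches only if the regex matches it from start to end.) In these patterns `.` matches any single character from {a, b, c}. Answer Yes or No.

Yes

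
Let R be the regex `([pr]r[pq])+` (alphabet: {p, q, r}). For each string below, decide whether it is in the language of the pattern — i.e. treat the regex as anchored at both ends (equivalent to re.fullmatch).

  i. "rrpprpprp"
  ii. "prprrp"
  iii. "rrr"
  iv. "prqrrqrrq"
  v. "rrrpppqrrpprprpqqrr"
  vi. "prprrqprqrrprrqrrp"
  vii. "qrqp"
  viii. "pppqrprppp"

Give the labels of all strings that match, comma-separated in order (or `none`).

i, ii, iv, vi

i → match
ii → match
iii → no match
iv → match
v → no match
vi → match
vii → no match
viii → no match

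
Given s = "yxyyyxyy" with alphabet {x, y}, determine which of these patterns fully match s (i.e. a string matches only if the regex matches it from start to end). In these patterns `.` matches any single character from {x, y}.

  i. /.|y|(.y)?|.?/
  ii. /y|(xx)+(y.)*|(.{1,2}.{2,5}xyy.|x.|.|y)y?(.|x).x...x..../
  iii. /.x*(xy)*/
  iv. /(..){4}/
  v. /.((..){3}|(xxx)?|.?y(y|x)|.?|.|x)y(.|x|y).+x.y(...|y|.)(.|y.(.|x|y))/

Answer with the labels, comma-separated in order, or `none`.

iv

i → no match
ii → no match
iii → no match
iv → match
v → no match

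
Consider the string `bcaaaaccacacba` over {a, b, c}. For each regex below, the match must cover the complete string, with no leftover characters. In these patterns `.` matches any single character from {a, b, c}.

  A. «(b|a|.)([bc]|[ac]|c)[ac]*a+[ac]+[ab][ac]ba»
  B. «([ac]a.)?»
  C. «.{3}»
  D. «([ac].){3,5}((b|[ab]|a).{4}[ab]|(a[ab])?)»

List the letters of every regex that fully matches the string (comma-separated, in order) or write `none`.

A

A → match
B → no match
C → no match
D → no match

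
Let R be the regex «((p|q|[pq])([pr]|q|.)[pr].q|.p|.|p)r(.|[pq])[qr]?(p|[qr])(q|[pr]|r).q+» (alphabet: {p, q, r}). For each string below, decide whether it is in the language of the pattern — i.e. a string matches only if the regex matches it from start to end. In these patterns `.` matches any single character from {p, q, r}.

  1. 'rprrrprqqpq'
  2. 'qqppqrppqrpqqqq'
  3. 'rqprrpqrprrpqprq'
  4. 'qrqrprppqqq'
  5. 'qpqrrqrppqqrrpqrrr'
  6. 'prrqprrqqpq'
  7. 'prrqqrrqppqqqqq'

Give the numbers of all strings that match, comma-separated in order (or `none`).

1 → no match
2 → no match
3 → no match
4 → no match
5 → no match — must end with 'q'
6 → no match
7 → match

7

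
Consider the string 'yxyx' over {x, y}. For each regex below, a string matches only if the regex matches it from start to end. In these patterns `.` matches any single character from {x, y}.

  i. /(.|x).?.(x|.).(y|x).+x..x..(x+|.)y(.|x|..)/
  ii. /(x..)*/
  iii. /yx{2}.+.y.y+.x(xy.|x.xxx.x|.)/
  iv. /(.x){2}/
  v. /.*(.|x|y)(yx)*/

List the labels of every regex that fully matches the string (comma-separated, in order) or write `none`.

i → no match
ii → no match
iii → no match
iv → match
v → match

iv, v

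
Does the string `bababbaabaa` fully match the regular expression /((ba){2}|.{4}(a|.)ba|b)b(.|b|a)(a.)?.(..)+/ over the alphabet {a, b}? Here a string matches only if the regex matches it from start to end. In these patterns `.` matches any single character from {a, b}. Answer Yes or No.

Yes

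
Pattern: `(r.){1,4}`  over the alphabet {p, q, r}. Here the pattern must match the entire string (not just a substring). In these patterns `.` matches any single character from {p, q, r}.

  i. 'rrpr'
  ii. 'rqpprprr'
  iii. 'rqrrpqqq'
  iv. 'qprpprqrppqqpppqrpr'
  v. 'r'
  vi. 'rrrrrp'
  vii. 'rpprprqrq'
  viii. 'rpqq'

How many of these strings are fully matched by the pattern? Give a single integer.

i → no match
ii → no match
iii → no match
iv → no match — must start with 'r'
v → no match
vi → match
vii → no match
viii → no match
Total matched: 1

1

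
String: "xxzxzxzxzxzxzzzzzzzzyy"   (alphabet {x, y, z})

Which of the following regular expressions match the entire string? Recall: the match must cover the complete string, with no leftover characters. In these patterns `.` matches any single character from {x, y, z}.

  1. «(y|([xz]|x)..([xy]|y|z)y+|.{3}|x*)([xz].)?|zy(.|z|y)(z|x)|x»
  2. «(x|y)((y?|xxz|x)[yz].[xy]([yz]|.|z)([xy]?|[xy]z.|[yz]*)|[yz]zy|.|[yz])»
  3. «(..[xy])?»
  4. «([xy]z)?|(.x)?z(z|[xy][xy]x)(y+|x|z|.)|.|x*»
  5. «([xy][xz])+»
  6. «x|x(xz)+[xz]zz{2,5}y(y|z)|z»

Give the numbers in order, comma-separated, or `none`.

1 → no match
2 → no match
3 → no match
4 → no match
5 → no match
6 → match

6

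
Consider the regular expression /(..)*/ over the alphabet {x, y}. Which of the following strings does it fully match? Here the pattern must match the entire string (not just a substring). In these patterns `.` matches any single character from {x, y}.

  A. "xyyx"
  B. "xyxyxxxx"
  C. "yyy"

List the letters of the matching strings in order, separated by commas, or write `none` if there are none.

A, B

A → match
B → match
C → no match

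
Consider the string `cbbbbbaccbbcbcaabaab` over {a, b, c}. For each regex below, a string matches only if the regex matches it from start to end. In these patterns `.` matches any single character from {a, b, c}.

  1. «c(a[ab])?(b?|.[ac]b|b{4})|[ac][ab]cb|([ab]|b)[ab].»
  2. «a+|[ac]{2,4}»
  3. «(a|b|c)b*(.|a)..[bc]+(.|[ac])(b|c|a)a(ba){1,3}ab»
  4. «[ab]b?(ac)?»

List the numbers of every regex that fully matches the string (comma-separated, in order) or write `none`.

1 → no match
2 → no match
3 → match
4 → no match

3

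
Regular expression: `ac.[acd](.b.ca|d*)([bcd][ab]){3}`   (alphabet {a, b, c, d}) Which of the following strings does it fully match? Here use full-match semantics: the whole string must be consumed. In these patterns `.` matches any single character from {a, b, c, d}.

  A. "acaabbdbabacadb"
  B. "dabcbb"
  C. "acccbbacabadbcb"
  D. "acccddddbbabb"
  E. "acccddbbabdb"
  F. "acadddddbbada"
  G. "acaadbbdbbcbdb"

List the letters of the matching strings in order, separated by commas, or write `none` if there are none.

A → no match
B → no match — must start with "ac"
C → match
D → match
E → no match
F → match
G → no match

C, D, F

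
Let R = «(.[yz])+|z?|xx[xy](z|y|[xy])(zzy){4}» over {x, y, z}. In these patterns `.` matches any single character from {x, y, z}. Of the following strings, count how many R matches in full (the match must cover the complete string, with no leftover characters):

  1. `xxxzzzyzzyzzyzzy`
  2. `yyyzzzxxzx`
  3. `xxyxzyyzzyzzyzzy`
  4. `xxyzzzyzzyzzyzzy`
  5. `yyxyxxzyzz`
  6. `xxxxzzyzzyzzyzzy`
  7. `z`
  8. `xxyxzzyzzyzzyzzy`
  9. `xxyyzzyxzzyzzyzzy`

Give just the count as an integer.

5

1 → match
2 → no match
3 → no match
4 → match
5 → no match
6 → match
7 → match
8 → match
9 → no match
Total matched: 5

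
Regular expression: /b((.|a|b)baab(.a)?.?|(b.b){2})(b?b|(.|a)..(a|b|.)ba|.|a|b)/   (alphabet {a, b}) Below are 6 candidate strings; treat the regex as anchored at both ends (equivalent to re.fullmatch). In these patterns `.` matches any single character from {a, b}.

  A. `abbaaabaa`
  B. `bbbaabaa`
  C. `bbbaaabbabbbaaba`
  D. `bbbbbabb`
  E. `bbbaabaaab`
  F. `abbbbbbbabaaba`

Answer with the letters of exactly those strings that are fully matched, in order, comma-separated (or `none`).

B, D, E

A → no match — must start with `b`
B → match
C → no match
D → match
E → match
F → no match — must start with `b`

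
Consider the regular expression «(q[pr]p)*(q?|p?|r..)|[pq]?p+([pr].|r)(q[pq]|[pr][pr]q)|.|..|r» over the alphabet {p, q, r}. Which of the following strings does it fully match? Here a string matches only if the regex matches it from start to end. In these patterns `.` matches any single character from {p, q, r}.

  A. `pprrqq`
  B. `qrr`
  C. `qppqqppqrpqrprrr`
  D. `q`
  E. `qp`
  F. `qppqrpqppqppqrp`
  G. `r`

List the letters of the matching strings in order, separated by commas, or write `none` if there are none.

A, D, E, F, G

A → match
B → no match
C → no match
D → match
E → match
F → match
G → match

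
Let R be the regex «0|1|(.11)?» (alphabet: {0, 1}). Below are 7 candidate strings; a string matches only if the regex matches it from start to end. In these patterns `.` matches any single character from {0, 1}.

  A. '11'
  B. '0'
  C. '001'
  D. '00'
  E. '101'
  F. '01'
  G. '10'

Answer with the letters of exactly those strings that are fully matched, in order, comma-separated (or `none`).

B

A → no match
B → match
C → no match
D → no match
E → no match
F → no match
G → no match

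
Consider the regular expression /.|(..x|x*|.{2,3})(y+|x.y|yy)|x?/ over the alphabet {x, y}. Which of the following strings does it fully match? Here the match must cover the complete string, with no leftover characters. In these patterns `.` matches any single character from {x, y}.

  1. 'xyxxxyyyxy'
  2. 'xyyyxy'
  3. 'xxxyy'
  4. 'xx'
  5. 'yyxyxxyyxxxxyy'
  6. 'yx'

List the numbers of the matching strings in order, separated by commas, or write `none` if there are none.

3

1 → no match
2 → no match
3 → match
4 → no match
5 → no match
6 → no match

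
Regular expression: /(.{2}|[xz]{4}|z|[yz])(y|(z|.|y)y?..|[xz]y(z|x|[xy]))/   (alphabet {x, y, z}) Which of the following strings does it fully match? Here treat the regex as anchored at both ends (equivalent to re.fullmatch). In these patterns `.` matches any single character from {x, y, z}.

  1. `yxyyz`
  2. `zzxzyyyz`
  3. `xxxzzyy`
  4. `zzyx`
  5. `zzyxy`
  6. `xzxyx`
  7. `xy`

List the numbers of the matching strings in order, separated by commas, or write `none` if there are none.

1. `yxyyz` → match
2. `zzxzyyyz` → match
3. `xxxzzyy` → match
4. `zzyx` → match
5. `zzyxy` → match
6. `xzxyx` → match
7. `xy` → no match

1, 2, 3, 4, 5, 6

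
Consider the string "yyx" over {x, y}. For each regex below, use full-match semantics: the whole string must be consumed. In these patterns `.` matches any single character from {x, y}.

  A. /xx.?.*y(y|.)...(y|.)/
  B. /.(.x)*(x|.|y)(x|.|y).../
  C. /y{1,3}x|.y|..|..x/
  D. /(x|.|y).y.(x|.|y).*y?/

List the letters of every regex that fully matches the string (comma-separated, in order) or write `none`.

A → no match — must start with "xx"
B → no match
C → match
D → no match

C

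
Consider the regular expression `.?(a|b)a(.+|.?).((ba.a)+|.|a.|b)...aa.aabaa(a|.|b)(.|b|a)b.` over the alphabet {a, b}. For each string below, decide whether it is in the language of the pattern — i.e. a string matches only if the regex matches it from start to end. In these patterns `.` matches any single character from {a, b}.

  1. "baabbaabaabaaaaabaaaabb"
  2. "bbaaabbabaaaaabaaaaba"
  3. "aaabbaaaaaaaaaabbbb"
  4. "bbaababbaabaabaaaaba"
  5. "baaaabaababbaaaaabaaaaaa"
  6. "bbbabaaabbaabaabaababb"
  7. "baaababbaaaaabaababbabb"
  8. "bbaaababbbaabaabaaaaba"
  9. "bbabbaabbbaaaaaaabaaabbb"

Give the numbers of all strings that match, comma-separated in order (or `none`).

1 → match
2 → match
3 → no match
4 → match
5 → no match
6 → no match
7 → no match
8 → match
9 → match

1, 2, 4, 8, 9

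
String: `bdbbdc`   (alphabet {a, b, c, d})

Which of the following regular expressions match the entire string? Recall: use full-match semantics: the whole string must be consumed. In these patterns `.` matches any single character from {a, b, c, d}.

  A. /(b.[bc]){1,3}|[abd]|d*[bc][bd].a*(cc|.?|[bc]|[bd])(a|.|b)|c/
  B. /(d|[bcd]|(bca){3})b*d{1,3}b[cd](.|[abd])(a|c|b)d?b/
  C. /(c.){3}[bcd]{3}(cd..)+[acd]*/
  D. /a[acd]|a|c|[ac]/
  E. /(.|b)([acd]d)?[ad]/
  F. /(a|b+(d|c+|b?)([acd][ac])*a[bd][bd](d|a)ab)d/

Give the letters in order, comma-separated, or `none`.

A

A → match
B → no match — must end with `b`
C → no match — must start with `c`
D → no match
E → no match
F → no match — must end with `d`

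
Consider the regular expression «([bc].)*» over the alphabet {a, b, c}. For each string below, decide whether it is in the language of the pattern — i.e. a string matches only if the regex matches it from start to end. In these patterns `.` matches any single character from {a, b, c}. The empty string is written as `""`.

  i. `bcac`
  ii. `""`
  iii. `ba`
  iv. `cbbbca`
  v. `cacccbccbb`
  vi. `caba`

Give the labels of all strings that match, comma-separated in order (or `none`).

i → no match
ii → match
iii → match
iv → match
v → match
vi → match

ii, iii, iv, v, vi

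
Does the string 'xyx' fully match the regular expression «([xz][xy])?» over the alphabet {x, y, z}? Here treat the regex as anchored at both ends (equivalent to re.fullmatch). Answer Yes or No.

No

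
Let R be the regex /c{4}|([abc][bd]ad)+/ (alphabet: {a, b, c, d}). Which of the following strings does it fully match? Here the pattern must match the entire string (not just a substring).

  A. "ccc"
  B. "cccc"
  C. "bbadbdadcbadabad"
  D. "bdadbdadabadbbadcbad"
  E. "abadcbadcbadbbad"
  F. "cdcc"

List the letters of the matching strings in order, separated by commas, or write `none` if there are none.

A → no match
B → match
C → match
D → match
E → match
F → no match

B, C, D, E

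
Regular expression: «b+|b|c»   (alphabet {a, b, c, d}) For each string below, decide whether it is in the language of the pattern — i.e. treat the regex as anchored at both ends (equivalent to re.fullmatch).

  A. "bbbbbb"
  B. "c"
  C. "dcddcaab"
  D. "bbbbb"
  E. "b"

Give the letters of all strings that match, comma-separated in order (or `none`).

A, B, D, E

A → match
B → match
C → no match
D → match
E → match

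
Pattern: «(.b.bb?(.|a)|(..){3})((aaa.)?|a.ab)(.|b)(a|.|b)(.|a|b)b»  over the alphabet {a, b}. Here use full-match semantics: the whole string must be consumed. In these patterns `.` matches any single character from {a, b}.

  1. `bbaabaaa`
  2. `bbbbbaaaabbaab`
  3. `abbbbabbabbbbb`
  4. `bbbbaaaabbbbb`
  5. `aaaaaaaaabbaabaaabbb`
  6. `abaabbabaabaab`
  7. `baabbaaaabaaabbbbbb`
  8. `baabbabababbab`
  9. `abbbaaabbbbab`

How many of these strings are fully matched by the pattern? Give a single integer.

2

1 → no match — must end with `b`
2 → match
3 → no match
4 → match
5 → no match
6 → no match
7 → no match
8 → no match
9 → no match
Total matched: 2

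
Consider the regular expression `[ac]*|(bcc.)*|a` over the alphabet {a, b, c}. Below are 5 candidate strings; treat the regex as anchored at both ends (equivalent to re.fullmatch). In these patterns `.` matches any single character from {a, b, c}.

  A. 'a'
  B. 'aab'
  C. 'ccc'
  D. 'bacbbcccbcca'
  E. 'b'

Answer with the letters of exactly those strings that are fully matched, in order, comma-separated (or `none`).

A → match
B → no match
C → match
D → no match
E → no match

A, C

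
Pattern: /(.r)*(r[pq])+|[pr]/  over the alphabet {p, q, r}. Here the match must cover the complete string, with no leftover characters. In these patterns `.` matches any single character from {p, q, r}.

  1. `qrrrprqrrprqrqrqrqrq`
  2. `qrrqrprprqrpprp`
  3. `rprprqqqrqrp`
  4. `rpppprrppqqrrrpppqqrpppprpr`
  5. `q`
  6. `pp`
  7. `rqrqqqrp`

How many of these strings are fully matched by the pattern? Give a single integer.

1 → match
2 → no match
3 → no match
4 → no match
5 → no match
6 → no match
7 → no match
Total matched: 1

1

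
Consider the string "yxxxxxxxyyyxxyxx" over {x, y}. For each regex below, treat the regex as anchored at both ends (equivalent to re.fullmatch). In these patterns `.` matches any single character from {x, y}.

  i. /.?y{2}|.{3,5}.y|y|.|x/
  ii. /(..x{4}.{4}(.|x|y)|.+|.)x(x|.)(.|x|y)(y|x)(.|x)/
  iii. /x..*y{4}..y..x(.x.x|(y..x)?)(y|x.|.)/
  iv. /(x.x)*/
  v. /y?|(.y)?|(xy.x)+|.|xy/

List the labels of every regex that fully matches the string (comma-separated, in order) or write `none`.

ii

i → no match
ii → match
iii → no match — must start with "x"
iv → no match
v → no match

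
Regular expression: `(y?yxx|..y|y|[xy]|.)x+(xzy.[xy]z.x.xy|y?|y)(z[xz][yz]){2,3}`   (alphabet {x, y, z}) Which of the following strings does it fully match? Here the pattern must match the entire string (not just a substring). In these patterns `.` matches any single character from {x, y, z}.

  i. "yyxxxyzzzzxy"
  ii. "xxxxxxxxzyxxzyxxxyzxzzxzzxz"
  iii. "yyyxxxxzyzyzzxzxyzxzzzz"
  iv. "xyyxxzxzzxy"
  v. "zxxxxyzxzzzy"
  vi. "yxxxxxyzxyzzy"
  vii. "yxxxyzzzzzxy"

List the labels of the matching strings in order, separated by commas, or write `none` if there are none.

i → match
ii → match
iii → match
iv → match
v → match
vi → match
vii → no match

i, ii, iii, iv, v, vi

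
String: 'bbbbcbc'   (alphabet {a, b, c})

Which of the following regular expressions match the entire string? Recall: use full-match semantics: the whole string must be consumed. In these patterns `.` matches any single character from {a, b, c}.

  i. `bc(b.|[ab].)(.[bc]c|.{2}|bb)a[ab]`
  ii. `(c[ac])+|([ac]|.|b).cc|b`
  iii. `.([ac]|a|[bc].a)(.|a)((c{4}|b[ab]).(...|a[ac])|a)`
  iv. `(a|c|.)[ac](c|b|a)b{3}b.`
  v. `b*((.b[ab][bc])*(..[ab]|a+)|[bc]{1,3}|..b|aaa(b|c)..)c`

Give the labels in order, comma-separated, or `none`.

v

i → no match — must start with 'bc'
ii → no match
iii → no match
iv → no match
v → match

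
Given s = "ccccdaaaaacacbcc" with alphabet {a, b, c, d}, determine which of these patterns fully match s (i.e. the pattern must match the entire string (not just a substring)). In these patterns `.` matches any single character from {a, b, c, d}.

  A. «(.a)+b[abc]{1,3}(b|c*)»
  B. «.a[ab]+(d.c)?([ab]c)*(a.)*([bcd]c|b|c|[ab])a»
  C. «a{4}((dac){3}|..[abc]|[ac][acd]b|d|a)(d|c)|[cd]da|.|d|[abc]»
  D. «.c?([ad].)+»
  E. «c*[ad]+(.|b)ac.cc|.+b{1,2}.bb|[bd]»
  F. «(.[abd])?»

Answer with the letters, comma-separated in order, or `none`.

E

A → no match
B → no match — must end with "a"
C → no match
D → no match
E → match
F → no match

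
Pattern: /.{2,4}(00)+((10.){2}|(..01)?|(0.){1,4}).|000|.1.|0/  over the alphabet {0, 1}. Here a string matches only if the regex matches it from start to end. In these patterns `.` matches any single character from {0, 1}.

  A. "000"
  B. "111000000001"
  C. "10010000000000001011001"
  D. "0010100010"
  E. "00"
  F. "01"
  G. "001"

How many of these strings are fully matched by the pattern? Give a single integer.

3

A → match
B → match
C → match
D → no match
E → no match
F → no match
G → no match
Total matched: 3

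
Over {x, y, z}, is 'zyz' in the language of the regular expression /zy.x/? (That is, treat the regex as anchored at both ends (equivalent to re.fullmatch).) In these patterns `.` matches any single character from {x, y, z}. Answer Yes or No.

No

Every match must end with 'x', but 'zyz' does not.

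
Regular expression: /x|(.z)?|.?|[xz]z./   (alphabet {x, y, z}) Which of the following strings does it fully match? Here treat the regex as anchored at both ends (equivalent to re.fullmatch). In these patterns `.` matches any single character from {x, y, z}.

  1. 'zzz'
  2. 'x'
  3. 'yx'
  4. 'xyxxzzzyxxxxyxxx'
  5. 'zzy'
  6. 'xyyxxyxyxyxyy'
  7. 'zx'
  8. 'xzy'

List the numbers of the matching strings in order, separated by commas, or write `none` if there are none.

1. 'zzz' → match
2. 'x' → match
3. 'yx' → no match
4 → no match
5. 'zzy' → match
6 → no match
7. 'zx' → no match
8. 'xzy' → match

1, 2, 5, 8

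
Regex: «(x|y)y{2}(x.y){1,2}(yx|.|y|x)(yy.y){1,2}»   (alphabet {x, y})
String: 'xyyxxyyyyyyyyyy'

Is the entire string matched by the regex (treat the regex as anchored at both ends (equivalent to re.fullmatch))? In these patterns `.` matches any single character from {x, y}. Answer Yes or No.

Yes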